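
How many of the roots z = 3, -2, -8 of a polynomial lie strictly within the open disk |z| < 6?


Step 1: Check each root:
  z = 3: |3| = 3 < 6
  z = -2: |-2| = 2 < 6
  z = -8: |-8| = 8 >= 6
Step 2: Count = 2

2


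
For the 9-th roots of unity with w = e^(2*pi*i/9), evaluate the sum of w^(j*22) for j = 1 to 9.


Step 1: The sum sum_{j=1}^{n} w^(k*j) equals n if n | k, else 0.
Step 2: Here n = 9, k = 22
Step 3: Does n divide k? 9 | 22 -> False
Step 4: Sum = 0

0


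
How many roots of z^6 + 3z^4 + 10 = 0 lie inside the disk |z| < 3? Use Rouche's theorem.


Step 1: On |z| = 3 the three terms have sizes |z^6| = 3^6 = 729, |3z^4| = 3*3^4 = 243, |10| = 10
Step 2: The dominant term is g(z) = z^6; let h(z) = 3z^4 + 10 so f = g + h
Step 3: On |z| = 3: |g| = 729 and |h| <= 243 + 10 = 253
Step 4: Since 729 > 253, |h| < |g| on |z| = 3, so by Rouche f has the same number of zeros as g inside |z| < 3
Step 5: g(z) = z^6 has 6 zeros (all at the origin) inside |z| < 3. Answer = 6

6


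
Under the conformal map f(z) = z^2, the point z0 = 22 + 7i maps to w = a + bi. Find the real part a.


Step 1: z0 = 22 + 7i
Step 2: z0^2 = 22^2 - 7^2 + 308i
Step 3: real part = 484 - 49 = 435

435


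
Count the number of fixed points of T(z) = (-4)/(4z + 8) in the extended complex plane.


Step 1: Fixed points satisfy T(z) = z
Step 2: 4z^2 + 8z + 4 = 0
Step 3: Discriminant = 8^2 - 4*4*4 = 0
Step 4: Number of fixed points = 1

1


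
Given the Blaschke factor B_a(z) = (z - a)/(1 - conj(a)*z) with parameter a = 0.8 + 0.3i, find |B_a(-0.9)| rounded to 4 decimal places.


Step 1: Numerator z0 - a = -0.9 - (0.8 + 0.3i) = -1.7 - 0.3i
Step 2: Denominator 1 - conj(a)*z0 = 1 - (0.8 - 0.3i)*(-0.9) = 1.72 - 0.27i
Step 3: |z0 - a|^2 = (-1.7)^2 + (-0.3)^2 = 2.98; |1 - conj(a)*z0|^2 = 1.72^2 + (-0.27)^2 = 3.0313
Step 4: |B_a(-0.9)| = sqrt(2.98 / 3.0313) = sqrt(0.983077)
Step 5: = 0.9915

0.9915


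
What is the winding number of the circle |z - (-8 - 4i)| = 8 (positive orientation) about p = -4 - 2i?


Step 1: Center c = (-8, -4), radius = 8
Step 2: |p - c|^2 = 4^2 + 2^2 = 20
Step 3: r^2 = 64
Step 4: |p-c| < r so winding number = 1

1


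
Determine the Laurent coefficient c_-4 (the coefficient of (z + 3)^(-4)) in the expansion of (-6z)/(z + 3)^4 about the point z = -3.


Step 1: Write the numerator in powers of (z + 3): -6z = -6(z + 3) + (-6*(-3) + 0) = -6(z + 3) + 18
Step 2: Divide by (z + 3)^4: f(z) = 18(z + 3)^(-4) - 6(z + 3)^(-3)
Step 3: This finite sum is the Laurent series of f about z = -3.
Step 4: Coefficient of (z + 3)^(-4) = -6*(-3) + 0 = 18

18


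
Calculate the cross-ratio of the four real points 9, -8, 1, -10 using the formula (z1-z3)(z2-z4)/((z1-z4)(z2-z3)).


Step 1: (z1-z3)(z2-z4) = 8 * 2 = 16
Step 2: (z1-z4)(z2-z3) = 19 * (-9) = -171
Step 3: Cross-ratio = -16/171 = -16/171

-16/171


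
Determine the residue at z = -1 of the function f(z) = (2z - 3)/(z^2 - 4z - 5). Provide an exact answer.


Step 1: Q(z) = z^2 - 4z - 5 = (z + 1)(z - 5)
Step 2: Q'(z) = 2z - 4
Step 3: Q'(-1) = -6, P(-1) = -5
Step 4: Res = P(-1)/Q'(-1) = -5/(-6) = 5/6

5/6


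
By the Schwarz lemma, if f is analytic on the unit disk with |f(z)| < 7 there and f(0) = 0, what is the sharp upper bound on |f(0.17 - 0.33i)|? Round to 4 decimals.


Step 1: g = f/7 maps D -> D with g(0) = 0, so by the Schwarz lemma |g(z)| <= |z|, i.e. |f(z)| <= 7|z|; this is sharp (f(z) = 7z).
Step 2: |z0|^2 = 0.17^2 + (-0.33)^2 = 0.1378
Step 3: |z0| = sqrt(0.1378) = 0.371214
Step 4: Best bound = 7 * |z0| = 7 * 0.371214 = 2.5985

2.5985


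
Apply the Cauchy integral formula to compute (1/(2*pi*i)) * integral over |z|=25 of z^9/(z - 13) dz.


Step 1: f(z) = z^9, a = 13 is inside |z| = 25
Step 2: By Cauchy integral formula: (1/(2pi*i)) * integral = f(a)
Step 3: f(13) = 13^9 = 10604499373

10604499373


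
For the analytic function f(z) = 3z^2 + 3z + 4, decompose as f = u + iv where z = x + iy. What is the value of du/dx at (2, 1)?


Step 1: f(z) = 3(x+iy)^2 + 3(x+iy) + 4
Step 2: u = 3(x^2 - y^2) + 3x + 4
Step 3: u_x = 6x + 3
Step 4: At (2, 1): u_x = 12 + 3 = 15

15


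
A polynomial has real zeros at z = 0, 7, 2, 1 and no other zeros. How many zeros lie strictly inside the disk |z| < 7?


Step 1: Check each root:
  z = 0: |0| = 0 < 7
  z = 7: |7| = 7 >= 7
  z = 2: |2| = 2 < 7
  z = 1: |1| = 1 < 7
Step 2: Count = 3

3


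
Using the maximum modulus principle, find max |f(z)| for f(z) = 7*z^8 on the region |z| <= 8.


Step 1: On |z| = 8, |f(z)| = 7 * |z|^8 = 7 * 8^8
Step 2: By maximum modulus principle, maximum is on boundary.
Step 3: Maximum = 7 * 16777216 = 117440512

117440512


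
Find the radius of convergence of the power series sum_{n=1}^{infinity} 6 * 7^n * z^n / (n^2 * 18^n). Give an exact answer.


Step 1: General term a_n = 6 * 7^n / (n^2 * 18^n)
Step 2: By the root test, |a_n|^(1/n) = 6^(1/n) * 7 / (n^(2/n) * 18) -> 7/18 as n -> infinity (since 6^(1/n) -> 1 and n^(2/n) -> 1)
Step 3: R = 1/lim|a_n|^(1/n) = 18/7

18/7


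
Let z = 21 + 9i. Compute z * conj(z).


Step 1: conj(z) = 21 - 9i
Step 2: z * conj(z) = 21^2 + 9^2
Step 3: = 441 + 81 = 522

522


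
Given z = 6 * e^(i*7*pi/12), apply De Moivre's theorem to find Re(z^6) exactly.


Step 1: By De Moivre's theorem, z^6 = 6^6 * e^(i*6*7*pi/12) = 46656 * (cos(7*pi/2) + i*sin(7*pi/2))
Step 2: |z|^6 = 6^6 = 46656
Step 3: Reduce the angle mod 2*pi: 7*pi/2 - 2*pi = 3*pi/2
Step 4: cos(3*pi/2) = 0
Step 5: Re(z^6) = 46656 * 0 = 0

0


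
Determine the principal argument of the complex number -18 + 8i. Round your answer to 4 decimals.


Step 1: z = -18 + 8i
Step 2: arg(z) = atan2(8, -18)
Step 3: arg(z) = 2.7234

2.7234


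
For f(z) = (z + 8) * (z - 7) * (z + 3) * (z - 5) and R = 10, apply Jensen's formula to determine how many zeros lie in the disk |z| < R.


Jensen's formula: (1/2pi)*integral log|f(Re^it)|dt = log|f(0)| + sum_{|a_k|<R} log(R/|a_k|)
Step 1: f(0) = 8 * (-7) * 3 * (-5) = 840
Step 2: log|f(0)| = log|-8| + log|7| + log|-3| + log|5| = 6.7334
Step 3: Zeros inside |z| < 10: -8, 7, -3, 5
Step 4: Jensen sum = log(10/8) + log(10/7) + log(10/3) + log(10/5) = 2.4769
Step 5: n(R) = number of terms in the Jensen sum = count of zeros inside |z| < 10 = 4

4


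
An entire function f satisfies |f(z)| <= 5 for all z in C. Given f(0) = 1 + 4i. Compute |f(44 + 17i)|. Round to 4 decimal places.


Step 1: By Liouville's theorem, a bounded entire function is constant.
Step 2: f(z) = f(0) = 1 + 4i for all z.
Step 3: |f(w)| = |1 + 4i| = sqrt(1 + 16)
Step 4: = 4.1231

4.1231


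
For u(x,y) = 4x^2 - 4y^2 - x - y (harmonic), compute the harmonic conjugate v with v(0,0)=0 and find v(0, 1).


Step 1: v_x = -u_y = 8y + 1
Step 2: v_y = u_x = 8x - 1
Step 3: v = 8xy + x - y + C
Step 4: v(0,0) = 0 => C = 0
Step 5: v(0, 1) = -1

-1


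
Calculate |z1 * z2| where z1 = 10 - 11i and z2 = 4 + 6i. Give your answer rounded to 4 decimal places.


Step 1: |z1| = sqrt(10^2 + (-11)^2) = sqrt(221)
Step 2: |z2| = sqrt(4^2 + 6^2) = sqrt(52)
Step 3: |z1*z2| = |z1|*|z2| = sqrt(221) * sqrt(52) = sqrt(221 * 52) = sqrt(11492)
Step 4: = 107.2007

107.2007


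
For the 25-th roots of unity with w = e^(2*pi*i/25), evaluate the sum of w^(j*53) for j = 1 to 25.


Step 1: The sum sum_{j=1}^{n} w^(k*j) equals n if n | k, else 0.
Step 2: Here n = 25, k = 53
Step 3: Does n divide k? 25 | 53 -> False
Step 4: Sum = 0

0


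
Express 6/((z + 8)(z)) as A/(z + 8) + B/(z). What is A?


Step 1: Multiply both sides by (z + 8) and set z = -8
Step 2: A = 6 / (-8 - 0)
Step 3: A = 6 / (-8)
Step 4: A = -3/4

-3/4


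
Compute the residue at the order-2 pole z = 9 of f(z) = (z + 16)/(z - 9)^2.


Step 1: Pole of order 2 at z = 9
Step 2: Res = lim d/dz [(z - 9)^2 * f(z)] as z -> 9
Step 3: (z - 9)^2 * f(z) = z + 16
Step 4: d/dz[z + 16] = 1

1


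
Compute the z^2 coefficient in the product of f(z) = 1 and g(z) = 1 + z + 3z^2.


Step 1: z^2 term in f*g comes from: (1)*(3z^2) + (0)*(z) + (0)*(1)
Step 2: = 3 + 0 + 0
Step 3: = 3

3


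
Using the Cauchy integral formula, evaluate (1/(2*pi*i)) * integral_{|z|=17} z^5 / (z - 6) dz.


Step 1: f(z) = z^5, a = 6 is inside |z| = 17
Step 2: By Cauchy integral formula: (1/(2pi*i)) * integral = f(a)
Step 3: f(6) = 6^5 = 7776

7776


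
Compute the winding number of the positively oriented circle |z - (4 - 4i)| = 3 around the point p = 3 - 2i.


Step 1: Center c = (4, -4), radius = 3
Step 2: |p - c|^2 = (-1)^2 + 2^2 = 5
Step 3: r^2 = 9
Step 4: |p-c| < r so winding number = 1

1


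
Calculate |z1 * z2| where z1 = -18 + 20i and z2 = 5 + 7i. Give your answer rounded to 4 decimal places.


Step 1: |z1| = sqrt((-18)^2 + 20^2) = sqrt(724)
Step 2: |z2| = sqrt(5^2 + 7^2) = sqrt(74)
Step 3: |z1*z2| = |z1|*|z2| = sqrt(724) * sqrt(74) = sqrt(724 * 74) = sqrt(53576)
Step 4: = 231.4649

231.4649


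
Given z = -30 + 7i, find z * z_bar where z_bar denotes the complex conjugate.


Step 1: conj(z) = -30 - 7i
Step 2: z * conj(z) = (-30)^2 + 7^2
Step 3: = 900 + 49 = 949

949


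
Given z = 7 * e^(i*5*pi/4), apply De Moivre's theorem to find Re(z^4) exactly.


Step 1: By De Moivre's theorem, z^4 = 7^4 * e^(i*4*5*pi/4) = 2401 * (cos(5*pi) + i*sin(5*pi))
Step 2: |z|^4 = 7^4 = 2401
Step 3: Reduce the angle mod 2*pi: 5*pi - 4*pi = pi
Step 4: cos(pi) = -1
Step 5: Re(z^4) = 2401 * (-1) = -2401

-2401


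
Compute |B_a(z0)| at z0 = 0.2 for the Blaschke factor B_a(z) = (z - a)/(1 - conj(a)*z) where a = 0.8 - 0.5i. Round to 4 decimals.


Step 1: Numerator z0 - a = 0.2 - (0.8 - 0.5i) = -0.6 + 0.5i
Step 2: Denominator 1 - conj(a)*z0 = 1 - (0.8 + 0.5i)*0.2 = 0.84 - 0.1i
Step 3: |z0 - a|^2 = (-0.6)^2 + 0.5^2 = 0.61; |1 - conj(a)*z0|^2 = 0.84^2 + (-0.1)^2 = 0.7156
Step 4: |B_a(0.2)| = sqrt(0.61 / 0.7156) = sqrt(0.852432)
Step 5: = 0.9233

0.9233


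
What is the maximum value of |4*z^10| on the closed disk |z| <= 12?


Step 1: On |z| = 12, |f(z)| = 4 * |z|^10 = 4 * 12^10
Step 2: By maximum modulus principle, maximum is on boundary.
Step 3: Maximum = 4 * 61917364224 = 247669456896

247669456896


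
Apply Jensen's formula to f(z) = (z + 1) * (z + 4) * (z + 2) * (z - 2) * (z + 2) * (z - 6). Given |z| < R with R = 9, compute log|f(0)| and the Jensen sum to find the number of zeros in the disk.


Jensen's formula: (1/2pi)*integral log|f(Re^it)|dt = log|f(0)| + sum_{|a_k|<R} log(R/|a_k|)
Step 1: f(0) = 1 * 4 * 2 * (-2) * 2 * (-6) = 192
Step 2: log|f(0)| = log|-1| + log|-4| + log|-2| + log|2| + log|-2| + log|6| = 5.2575
Step 3: Zeros inside |z| < 9: -1, -4, -2, 2, -2, 6
Step 4: Jensen sum = log(9/1) + log(9/4) + log(9/2) + log(9/2) + log(9/2) + log(9/6) = 7.9259
Step 5: n(R) = number of terms in the Jensen sum = count of zeros inside |z| < 9 = 6

6


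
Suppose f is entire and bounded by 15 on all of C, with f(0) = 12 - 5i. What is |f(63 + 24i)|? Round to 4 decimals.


Step 1: By Liouville's theorem, a bounded entire function is constant.
Step 2: f(z) = f(0) = 12 - 5i for all z.
Step 3: |f(w)| = |12 - 5i| = sqrt(144 + 25)
Step 4: = 13.0

13.0


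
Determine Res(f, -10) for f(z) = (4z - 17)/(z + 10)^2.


Step 1: Pole of order 2 at z = -10
Step 2: Res = lim d/dz [(z + 10)^2 * f(z)] as z -> -10
Step 3: (z + 10)^2 * f(z) = 4z - 17
Step 4: d/dz[4z - 17] = 4

4


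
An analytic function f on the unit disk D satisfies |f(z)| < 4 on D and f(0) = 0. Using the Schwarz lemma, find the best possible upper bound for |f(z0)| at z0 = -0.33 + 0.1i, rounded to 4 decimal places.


Step 1: g = f/4 maps D -> D with g(0) = 0, so by the Schwarz lemma |g(z)| <= |z|, i.e. |f(z)| <= 4|z|; this is sharp (f(z) = 4z).
Step 2: |z0|^2 = (-0.33)^2 + 0.1^2 = 0.1189
Step 3: |z0| = sqrt(0.1189) = 0.344819
Step 4: Best bound = 4 * |z0| = 4 * 0.344819 = 1.3793

1.3793


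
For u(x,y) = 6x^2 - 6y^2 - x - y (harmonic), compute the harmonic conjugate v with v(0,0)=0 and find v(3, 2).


Step 1: v_x = -u_y = 12y + 1
Step 2: v_y = u_x = 12x - 1
Step 3: v = 12xy + x - y + C
Step 4: v(0,0) = 0 => C = 0
Step 5: v(3, 2) = 73

73


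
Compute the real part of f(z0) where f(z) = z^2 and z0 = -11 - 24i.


Step 1: z0 = -11 - 24i
Step 2: z0^2 = (-11)^2 - (-24)^2 + 528i
Step 3: real part = 121 - 576 = -455

-455


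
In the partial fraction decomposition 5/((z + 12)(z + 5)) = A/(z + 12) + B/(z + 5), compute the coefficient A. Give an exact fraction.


Step 1: Multiply both sides by (z + 12) and set z = -12
Step 2: A = 5 / (-12 + 5)
Step 3: A = 5 / (-7)
Step 4: A = -5/7

-5/7


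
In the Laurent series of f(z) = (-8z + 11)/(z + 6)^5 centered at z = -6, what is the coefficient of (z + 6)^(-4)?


Step 1: Write the numerator in powers of (z + 6): -8z + 11 = -8(z + 6) + (-8*(-6) + 11) = -8(z + 6) + 59
Step 2: Divide by (z + 6)^5: f(z) = 59(z + 6)^(-5) - 8(z + 6)^(-4)
Step 3: This finite sum is the Laurent series of f about z = -6.
Step 4: Coefficient of (z + 6)^(-4) = coefficient of (z + 6) in the re-centred numerator = -8

-8


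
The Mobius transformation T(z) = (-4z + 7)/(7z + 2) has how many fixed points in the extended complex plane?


Step 1: Fixed points satisfy T(z) = z
Step 2: 7z^2 + 6z - 7 = 0
Step 3: Discriminant = 6^2 - 4*7*(-7) = 232
Step 4: Number of fixed points = 2

2


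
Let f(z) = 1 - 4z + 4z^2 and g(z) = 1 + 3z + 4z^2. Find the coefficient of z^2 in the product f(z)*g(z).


Step 1: z^2 term in f*g comes from: (1)*(4z^2) + (-4z)*(3z) + (4z^2)*(1)
Step 2: = 4 - 12 + 4
Step 3: = -4

-4


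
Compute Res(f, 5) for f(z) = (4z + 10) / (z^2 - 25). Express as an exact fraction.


Step 1: Q(z) = z^2 - 25 = (z - 5)(z + 5)
Step 2: Q'(z) = 2z
Step 3: Q'(5) = 10, P(5) = 30
Step 4: Res = P(5)/Q'(5) = 30/10 = 3

3


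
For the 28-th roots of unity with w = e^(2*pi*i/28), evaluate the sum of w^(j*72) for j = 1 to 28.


Step 1: The sum sum_{j=1}^{n} w^(k*j) equals n if n | k, else 0.
Step 2: Here n = 28, k = 72
Step 3: Does n divide k? 28 | 72 -> False
Step 4: Sum = 0

0


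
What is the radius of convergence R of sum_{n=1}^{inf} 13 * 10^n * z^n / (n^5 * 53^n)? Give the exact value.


Step 1: General term a_n = 13 * 10^n / (n^5 * 53^n)
Step 2: By the root test, |a_n|^(1/n) = 13^(1/n) * 10 / (n^(5/n) * 53) -> 10/53 as n -> infinity (since 13^(1/n) -> 1 and n^(5/n) -> 1)
Step 3: R = 1/lim|a_n|^(1/n) = 53/10

53/10


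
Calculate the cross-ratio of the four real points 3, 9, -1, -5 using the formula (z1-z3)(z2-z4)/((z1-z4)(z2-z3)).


Step 1: (z1-z3)(z2-z4) = 4 * 14 = 56
Step 2: (z1-z4)(z2-z3) = 8 * 10 = 80
Step 3: Cross-ratio = 56/80 = 7/10

7/10


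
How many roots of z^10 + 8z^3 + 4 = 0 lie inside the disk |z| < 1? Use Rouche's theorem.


Step 1: On |z| = 1 the three terms have sizes |z^10| = 1^10 = 1, |8z^3| = 8*1^3 = 8, |4| = 4
Step 2: The dominant term is g(z) = 8z^3; let h(z) = z^10 + 4 so f = g + h
Step 3: On |z| = 1: |g| = 8 and |h| <= 1 + 4 = 5
Step 4: Since 8 > 5, |h| < |g| on |z| = 1, so by Rouche f has the same number of zeros as g inside |z| < 1
Step 5: g(z) = 8z^3 has 3 zeros (at the origin, multiplicity 3) inside |z| < 1. Answer = 3

3


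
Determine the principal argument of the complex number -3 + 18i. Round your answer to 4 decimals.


Step 1: z = -3 + 18i
Step 2: arg(z) = atan2(18, -3)
Step 3: arg(z) = 1.7359

1.7359


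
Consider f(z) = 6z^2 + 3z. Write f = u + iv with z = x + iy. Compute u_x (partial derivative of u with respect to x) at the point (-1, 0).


Step 1: f(z) = 6(x+iy)^2 + 3(x+iy) + 0
Step 2: u = 6(x^2 - y^2) + 3x + 0
Step 3: u_x = 12x + 3
Step 4: At (-1, 0): u_x = -12 + 3 = -9

-9


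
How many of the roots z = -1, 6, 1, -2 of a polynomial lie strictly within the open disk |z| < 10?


Step 1: Check each root:
  z = -1: |-1| = 1 < 10
  z = 6: |6| = 6 < 10
  z = 1: |1| = 1 < 10
  z = -2: |-2| = 2 < 10
Step 2: Count = 4

4


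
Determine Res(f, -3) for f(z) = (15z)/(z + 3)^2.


Step 1: Pole of order 2 at z = -3
Step 2: Res = lim d/dz [(z + 3)^2 * f(z)] as z -> -3
Step 3: (z + 3)^2 * f(z) = 15z
Step 4: d/dz[15z] = 15

15


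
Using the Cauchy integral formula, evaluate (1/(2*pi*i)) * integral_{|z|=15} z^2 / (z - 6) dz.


Step 1: f(z) = z^2, a = 6 is inside |z| = 15
Step 2: By Cauchy integral formula: (1/(2pi*i)) * integral = f(a)
Step 3: f(6) = 6^2 = 36

36


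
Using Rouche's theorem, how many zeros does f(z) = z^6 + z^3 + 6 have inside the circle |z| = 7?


Step 1: On |z| = 7 the three terms have sizes |z^6| = 7^6 = 117649, |z^3| = 7^3 = 343, |6| = 6
Step 2: The dominant term is g(z) = z^6; let h(z) = z^3 + 6 so f = g + h
Step 3: On |z| = 7: |g| = 117649 and |h| <= 343 + 6 = 349
Step 4: Since 117649 > 349, |h| < |g| on |z| = 7, so by Rouche f has the same number of zeros as g inside |z| < 7
Step 5: g(z) = z^6 has 6 zeros (all at the origin) inside |z| < 7. Answer = 6

6


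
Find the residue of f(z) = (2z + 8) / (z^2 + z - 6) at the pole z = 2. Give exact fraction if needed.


Step 1: Q(z) = z^2 + z - 6 = (z - 2)(z + 3)
Step 2: Q'(z) = 2z + 1
Step 3: Q'(2) = 5, P(2) = 12
Step 4: Res = P(2)/Q'(2) = 12/5 = 12/5

12/5


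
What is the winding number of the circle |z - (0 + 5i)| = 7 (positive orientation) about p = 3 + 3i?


Step 1: Center c = (0, 5), radius = 7
Step 2: |p - c|^2 = 3^2 + (-2)^2 = 13
Step 3: r^2 = 49
Step 4: |p-c| < r so winding number = 1

1


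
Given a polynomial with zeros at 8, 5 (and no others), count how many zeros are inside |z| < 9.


Step 1: Check each root:
  z = 8: |8| = 8 < 9
  z = 5: |5| = 5 < 9
Step 2: Count = 2

2


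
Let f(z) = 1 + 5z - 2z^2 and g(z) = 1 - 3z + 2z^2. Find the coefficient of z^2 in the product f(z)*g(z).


Step 1: z^2 term in f*g comes from: (1)*(2z^2) + (5z)*(-3z) + (-2z^2)*(1)
Step 2: = 2 - 15 - 2
Step 3: = -15

-15


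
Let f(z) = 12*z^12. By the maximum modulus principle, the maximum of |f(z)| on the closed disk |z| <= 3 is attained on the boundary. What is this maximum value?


Step 1: On |z| = 3, |f(z)| = 12 * |z|^12 = 12 * 3^12
Step 2: By maximum modulus principle, maximum is on boundary.
Step 3: Maximum = 12 * 531441 = 6377292

6377292


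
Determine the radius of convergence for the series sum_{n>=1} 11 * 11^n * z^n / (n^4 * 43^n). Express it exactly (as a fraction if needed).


Step 1: General term a_n = 11 * 11^n / (n^4 * 43^n)
Step 2: By the root test, |a_n|^(1/n) = 11^(1/n) * 11 / (n^(4/n) * 43) -> 11/43 as n -> infinity (since 11^(1/n) -> 1 and n^(4/n) -> 1)
Step 3: R = 1/lim|a_n|^(1/n) = 43/11

43/11


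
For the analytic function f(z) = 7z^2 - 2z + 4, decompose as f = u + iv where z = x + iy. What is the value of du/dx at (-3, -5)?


Step 1: f(z) = 7(x+iy)^2 - 2(x+iy) + 4
Step 2: u = 7(x^2 - y^2) - 2x + 4
Step 3: u_x = 14x - 2
Step 4: At (-3, -5): u_x = -42 - 2 = -44

-44


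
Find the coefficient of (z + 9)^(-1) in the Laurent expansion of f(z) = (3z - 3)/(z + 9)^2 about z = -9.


Step 1: Write the numerator in powers of (z + 9): 3z - 3 = 3(z + 9) + (3*(-9) - 3) = 3(z + 9) - 30
Step 2: Divide by (z + 9)^2: f(z) = -30(z + 9)^(-2) + 3(z + 9)^(-1)
Step 3: This finite sum is the Laurent series of f about z = -9.
Step 4: Coefficient of (z + 9)^(-1) = coefficient of (z + 9) in the re-centred numerator = 3

3


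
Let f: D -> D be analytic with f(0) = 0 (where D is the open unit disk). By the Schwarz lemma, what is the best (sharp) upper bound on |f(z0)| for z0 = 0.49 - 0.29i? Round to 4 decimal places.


Step 1: Schwarz lemma: if f: D -> D is analytic with f(0) = 0, then |f(z)| <= |z| for all z in D, and this is sharp (f(z) = z).
Step 2: |z0|^2 = 0.49^2 + (-0.29)^2 = 0.3242
Step 3: |z0| = sqrt(0.3242) = 0.569386
Step 4: Best bound = |z0| = 0.5694

0.5694


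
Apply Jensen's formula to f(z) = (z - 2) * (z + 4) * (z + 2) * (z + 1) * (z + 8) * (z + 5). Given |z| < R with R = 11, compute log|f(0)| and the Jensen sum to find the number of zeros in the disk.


Jensen's formula: (1/2pi)*integral log|f(Re^it)|dt = log|f(0)| + sum_{|a_k|<R} log(R/|a_k|)
Step 1: f(0) = (-2) * 4 * 2 * 1 * 8 * 5 = -640
Step 2: log|f(0)| = log|2| + log|-4| + log|-2| + log|-1| + log|-8| + log|-5| = 6.4615
Step 3: Zeros inside |z| < 11: 2, -4, -2, -1, -8, -5
Step 4: Jensen sum = log(11/2) + log(11/4) + log(11/2) + log(11/1) + log(11/8) + log(11/5) = 7.9259
Step 5: n(R) = number of terms in the Jensen sum = count of zeros inside |z| < 11 = 6

6


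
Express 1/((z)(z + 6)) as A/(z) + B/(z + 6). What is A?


Step 1: Multiply both sides by (z) and set z = 0
Step 2: A = 1 / (0 + 6)
Step 3: A = 1 / 6
Step 4: A = 1/6

1/6


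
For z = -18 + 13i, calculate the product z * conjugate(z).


Step 1: conj(z) = -18 - 13i
Step 2: z * conj(z) = (-18)^2 + 13^2
Step 3: = 324 + 169 = 493

493


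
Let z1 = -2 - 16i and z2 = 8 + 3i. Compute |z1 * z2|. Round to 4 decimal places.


Step 1: |z1| = sqrt((-2)^2 + (-16)^2) = sqrt(260)
Step 2: |z2| = sqrt(8^2 + 3^2) = sqrt(73)
Step 3: |z1*z2| = |z1|*|z2| = sqrt(260) * sqrt(73) = sqrt(260 * 73) = sqrt(18980)
Step 4: = 137.7679

137.7679


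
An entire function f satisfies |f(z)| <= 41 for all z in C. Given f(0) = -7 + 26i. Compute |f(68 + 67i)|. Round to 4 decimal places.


Step 1: By Liouville's theorem, a bounded entire function is constant.
Step 2: f(z) = f(0) = -7 + 26i for all z.
Step 3: |f(w)| = |-7 + 26i| = sqrt(49 + 676)
Step 4: = 26.9258

26.9258


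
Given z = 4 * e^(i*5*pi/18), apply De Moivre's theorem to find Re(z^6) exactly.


Step 1: By De Moivre's theorem, z^6 = 4^6 * e^(i*6*5*pi/18) = 4096 * (cos(5*pi/3) + i*sin(5*pi/3))
Step 2: |z|^6 = 4^6 = 4096
Step 3: The angle 5*pi/3 already lies in [0, 2*pi)
Step 4: cos(5*pi/3) = 1/2
Step 5: Re(z^6) = 4096 * 1/2 = 2048

2048


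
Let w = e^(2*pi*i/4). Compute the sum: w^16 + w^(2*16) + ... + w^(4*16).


Step 1: The sum sum_{j=1}^{n} w^(k*j) equals n if n | k, else 0.
Step 2: Here n = 4, k = 16
Step 3: Does n divide k? 4 | 16 -> True
Step 4: Sum = 4

4


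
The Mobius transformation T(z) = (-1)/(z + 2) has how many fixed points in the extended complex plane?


Step 1: Fixed points satisfy T(z) = z
Step 2: z^2 + 2z + 1 = 0
Step 3: Discriminant = 2^2 - 4*1*1 = 0
Step 4: Number of fixed points = 1

1


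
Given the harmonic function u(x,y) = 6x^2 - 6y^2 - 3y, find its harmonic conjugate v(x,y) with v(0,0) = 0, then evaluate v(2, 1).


Step 1: v_x = -u_y = 12y + 3
Step 2: v_y = u_x = 12x + 0
Step 3: v = 12xy + 3x + C
Step 4: v(0,0) = 0 => C = 0
Step 5: v(2, 1) = 30

30


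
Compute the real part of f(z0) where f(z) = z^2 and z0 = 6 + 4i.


Step 1: z0 = 6 + 4i
Step 2: z0^2 = 6^2 - 4^2 + 48i
Step 3: real part = 36 - 16 = 20

20


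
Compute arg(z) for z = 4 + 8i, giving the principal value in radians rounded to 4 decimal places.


Step 1: z = 4 + 8i
Step 2: arg(z) = atan2(8, 4)
Step 3: arg(z) = 1.1071

1.1071


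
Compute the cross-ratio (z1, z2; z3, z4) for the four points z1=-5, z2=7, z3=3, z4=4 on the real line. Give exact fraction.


Step 1: (z1-z3)(z2-z4) = (-8) * 3 = -24
Step 2: (z1-z4)(z2-z3) = (-9) * 4 = -36
Step 3: Cross-ratio = 24/36 = 2/3

2/3


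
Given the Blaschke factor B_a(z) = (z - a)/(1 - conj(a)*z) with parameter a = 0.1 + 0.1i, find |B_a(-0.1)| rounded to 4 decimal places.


Step 1: Numerator z0 - a = -0.1 - (0.1 + 0.1i) = -0.2 - 0.1i
Step 2: Denominator 1 - conj(a)*z0 = 1 - (0.1 - 0.1i)*(-0.1) = 1.01 - 0.01i
Step 3: |z0 - a|^2 = (-0.2)^2 + (-0.1)^2 = 0.05; |1 - conj(a)*z0|^2 = 1.01^2 + (-0.01)^2 = 1.0202
Step 4: |B_a(-0.1)| = sqrt(0.05 / 1.0202) = sqrt(0.04901)
Step 5: = 0.2214

0.2214


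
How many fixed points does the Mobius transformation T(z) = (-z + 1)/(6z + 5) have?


Step 1: Fixed points satisfy T(z) = z
Step 2: 6z^2 + 6z - 1 = 0
Step 3: Discriminant = 6^2 - 4*6*(-1) = 60
Step 4: Number of fixed points = 2

2


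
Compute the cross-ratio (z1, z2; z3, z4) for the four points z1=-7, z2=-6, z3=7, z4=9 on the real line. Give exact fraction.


Step 1: (z1-z3)(z2-z4) = (-14) * (-15) = 210
Step 2: (z1-z4)(z2-z3) = (-16) * (-13) = 208
Step 3: Cross-ratio = 210/208 = 105/104

105/104


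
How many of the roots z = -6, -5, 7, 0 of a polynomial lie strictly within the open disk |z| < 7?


Step 1: Check each root:
  z = -6: |-6| = 6 < 7
  z = -5: |-5| = 5 < 7
  z = 7: |7| = 7 >= 7
  z = 0: |0| = 0 < 7
Step 2: Count = 3

3


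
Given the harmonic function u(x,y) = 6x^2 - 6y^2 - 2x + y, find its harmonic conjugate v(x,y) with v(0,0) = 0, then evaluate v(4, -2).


Step 1: v_x = -u_y = 12y - 1
Step 2: v_y = u_x = 12x - 2
Step 3: v = 12xy - x - 2y + C
Step 4: v(0,0) = 0 => C = 0
Step 5: v(4, -2) = -96

-96


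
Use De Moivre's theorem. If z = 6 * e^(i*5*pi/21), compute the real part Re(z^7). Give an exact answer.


Step 1: By De Moivre's theorem, z^7 = 6^7 * e^(i*7*5*pi/21) = 279936 * (cos(5*pi/3) + i*sin(5*pi/3))
Step 2: |z|^7 = 6^7 = 279936
Step 3: The angle 5*pi/3 already lies in [0, 2*pi)
Step 4: cos(5*pi/3) = 1/2
Step 5: Re(z^7) = 279936 * 1/2 = 139968

139968


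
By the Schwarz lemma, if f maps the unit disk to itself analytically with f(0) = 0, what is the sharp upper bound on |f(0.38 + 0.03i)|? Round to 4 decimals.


Step 1: Schwarz lemma: if f: D -> D is analytic with f(0) = 0, then |f(z)| <= |z| for all z in D, and this is sharp (f(z) = z).
Step 2: |z0|^2 = 0.38^2 + 0.03^2 = 0.1453
Step 3: |z0| = sqrt(0.1453) = 0.381182
Step 4: Best bound = |z0| = 0.3812

0.3812


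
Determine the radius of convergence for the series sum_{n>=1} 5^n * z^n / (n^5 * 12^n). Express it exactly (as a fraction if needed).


Step 1: General term a_n = 5^n / (n^5 * 12^n)
Step 2: By the root test, |a_n|^(1/n) = 5 / (n^(5/n) * 12) -> 5/12 as n -> infinity (since n^(5/n) -> 1)
Step 3: R = 1/lim|a_n|^(1/n) = 12/5

12/5


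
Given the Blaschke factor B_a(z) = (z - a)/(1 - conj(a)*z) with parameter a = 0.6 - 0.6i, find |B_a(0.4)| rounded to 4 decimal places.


Step 1: Numerator z0 - a = 0.4 - (0.6 - 0.6i) = -0.2 + 0.6i
Step 2: Denominator 1 - conj(a)*z0 = 1 - (0.6 + 0.6i)*0.4 = 0.76 - 0.24i
Step 3: |z0 - a|^2 = (-0.2)^2 + 0.6^2 = 0.4; |1 - conj(a)*z0|^2 = 0.76^2 + (-0.24)^2 = 0.6352
Step 4: |B_a(0.4)| = sqrt(0.4 / 0.6352) = sqrt(0.629723)
Step 5: = 0.7936

0.7936


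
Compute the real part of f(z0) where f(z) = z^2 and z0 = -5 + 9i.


Step 1: z0 = -5 + 9i
Step 2: z0^2 = (-5)^2 - 9^2 - 90i
Step 3: real part = 25 - 81 = -56

-56


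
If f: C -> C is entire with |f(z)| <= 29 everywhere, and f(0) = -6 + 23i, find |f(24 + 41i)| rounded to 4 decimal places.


Step 1: By Liouville's theorem, a bounded entire function is constant.
Step 2: f(z) = f(0) = -6 + 23i for all z.
Step 3: |f(w)| = |-6 + 23i| = sqrt(36 + 529)
Step 4: = 23.7697

23.7697


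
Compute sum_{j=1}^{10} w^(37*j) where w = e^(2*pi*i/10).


Step 1: The sum sum_{j=1}^{n} w^(k*j) equals n if n | k, else 0.
Step 2: Here n = 10, k = 37
Step 3: Does n divide k? 10 | 37 -> False
Step 4: Sum = 0

0


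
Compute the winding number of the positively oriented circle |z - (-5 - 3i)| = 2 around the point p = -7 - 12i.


Step 1: Center c = (-5, -3), radius = 2
Step 2: |p - c|^2 = (-2)^2 + (-9)^2 = 85
Step 3: r^2 = 4
Step 4: |p-c| > r so winding number = 0

0


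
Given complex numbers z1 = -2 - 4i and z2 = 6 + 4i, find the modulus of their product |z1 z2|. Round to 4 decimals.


Step 1: |z1| = sqrt((-2)^2 + (-4)^2) = sqrt(20)
Step 2: |z2| = sqrt(6^2 + 4^2) = sqrt(52)
Step 3: |z1*z2| = |z1|*|z2| = sqrt(20) * sqrt(52) = sqrt(20 * 52) = sqrt(1040)
Step 4: = 32.249

32.249


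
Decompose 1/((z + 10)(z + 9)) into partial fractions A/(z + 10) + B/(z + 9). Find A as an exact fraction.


Step 1: Multiply both sides by (z + 10) and set z = -10
Step 2: A = 1 / (-10 + 9)
Step 3: A = 1 / (-1)
Step 4: A = -1

-1


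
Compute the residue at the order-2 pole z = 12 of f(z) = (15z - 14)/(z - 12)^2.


Step 1: Pole of order 2 at z = 12
Step 2: Res = lim d/dz [(z - 12)^2 * f(z)] as z -> 12
Step 3: (z - 12)^2 * f(z) = 15z - 14
Step 4: d/dz[15z - 14] = 15

15


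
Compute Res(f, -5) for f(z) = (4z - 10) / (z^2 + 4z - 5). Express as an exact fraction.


Step 1: Q(z) = z^2 + 4z - 5 = (z + 5)(z - 1)
Step 2: Q'(z) = 2z + 4
Step 3: Q'(-5) = -6, P(-5) = -30
Step 4: Res = P(-5)/Q'(-5) = -30/(-6) = 5

5


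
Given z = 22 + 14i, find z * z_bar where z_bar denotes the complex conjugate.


Step 1: conj(z) = 22 - 14i
Step 2: z * conj(z) = 22^2 + 14^2
Step 3: = 484 + 196 = 680

680


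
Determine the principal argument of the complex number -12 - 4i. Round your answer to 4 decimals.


Step 1: z = -12 - 4i
Step 2: arg(z) = atan2(-4, -12)
Step 3: arg(z) = -2.8198

-2.8198


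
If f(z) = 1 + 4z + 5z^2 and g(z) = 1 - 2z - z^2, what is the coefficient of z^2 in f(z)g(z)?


Step 1: z^2 term in f*g comes from: (1)*(-z^2) + (4z)*(-2z) + (5z^2)*(1)
Step 2: = -1 - 8 + 5
Step 3: = -4

-4


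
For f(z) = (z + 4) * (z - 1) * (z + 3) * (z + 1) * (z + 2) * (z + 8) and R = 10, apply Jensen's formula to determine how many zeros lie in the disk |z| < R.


Jensen's formula: (1/2pi)*integral log|f(Re^it)|dt = log|f(0)| + sum_{|a_k|<R} log(R/|a_k|)
Step 1: f(0) = 4 * (-1) * 3 * 1 * 2 * 8 = -192
Step 2: log|f(0)| = log|-4| + log|1| + log|-3| + log|-1| + log|-2| + log|-8| = 5.2575
Step 3: Zeros inside |z| < 10: -4, 1, -3, -1, -2, -8
Step 4: Jensen sum = log(10/4) + log(10/1) + log(10/3) + log(10/1) + log(10/2) + log(10/8) = 8.558
Step 5: n(R) = number of terms in the Jensen sum = count of zeros inside |z| < 10 = 6

6


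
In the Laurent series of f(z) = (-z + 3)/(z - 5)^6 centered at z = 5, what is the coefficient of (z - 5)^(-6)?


Step 1: Write the numerator in powers of (z - 5): -z + 3 = -(z - 5) + (-1*5 + 3) = -(z - 5) - 2
Step 2: Divide by (z - 5)^6: f(z) = -2(z - 5)^(-6) - (z - 5)^(-5)
Step 3: This finite sum is the Laurent series of f about z = 5.
Step 4: Coefficient of (z - 5)^(-6) = -1*5 + 3 = -2

-2


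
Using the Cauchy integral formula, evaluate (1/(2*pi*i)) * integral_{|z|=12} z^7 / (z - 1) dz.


Step 1: f(z) = z^7, a = 1 is inside |z| = 12
Step 2: By Cauchy integral formula: (1/(2pi*i)) * integral = f(a)
Step 3: f(1) = 1^7 = 1

1


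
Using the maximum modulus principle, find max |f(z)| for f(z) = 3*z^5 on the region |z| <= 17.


Step 1: On |z| = 17, |f(z)| = 3 * |z|^5 = 3 * 17^5
Step 2: By maximum modulus principle, maximum is on boundary.
Step 3: Maximum = 3 * 1419857 = 4259571

4259571


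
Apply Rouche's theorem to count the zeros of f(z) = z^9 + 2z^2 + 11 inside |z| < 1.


Step 1: On |z| = 1 the three terms have sizes |z^9| = 1^9 = 1, |2z^2| = 2*1^2 = 2, |11| = 11
Step 2: The dominant term is g(z) = 11; let h(z) = z^9 + 2z^2 so f = g + h
Step 3: On |z| = 1: |g| = 11 and |h| <= 1 + 2 = 3
Step 4: Since 11 > 3, |h| < |g| on |z| = 1, so by Rouche f has the same number of zeros as g inside |z| < 1
Step 5: g(z) = 11 is a nonzero constant with no zeros inside |z| < 1. Answer = 0

0


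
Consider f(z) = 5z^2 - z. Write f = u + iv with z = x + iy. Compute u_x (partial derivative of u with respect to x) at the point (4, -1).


Step 1: f(z) = 5(x+iy)^2 - (x+iy) + 0
Step 2: u = 5(x^2 - y^2) - x + 0
Step 3: u_x = 10x - 1
Step 4: At (4, -1): u_x = 40 - 1 = 39

39


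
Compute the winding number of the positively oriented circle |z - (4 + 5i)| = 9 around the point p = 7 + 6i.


Step 1: Center c = (4, 5), radius = 9
Step 2: |p - c|^2 = 3^2 + 1^2 = 10
Step 3: r^2 = 81
Step 4: |p-c| < r so winding number = 1

1


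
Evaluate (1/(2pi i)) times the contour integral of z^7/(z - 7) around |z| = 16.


Step 1: f(z) = z^7, a = 7 is inside |z| = 16
Step 2: By Cauchy integral formula: (1/(2pi*i)) * integral = f(a)
Step 3: f(7) = 7^7 = 823543

823543


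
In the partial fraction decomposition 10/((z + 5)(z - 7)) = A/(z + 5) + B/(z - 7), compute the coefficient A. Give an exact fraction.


Step 1: Multiply both sides by (z + 5) and set z = -5
Step 2: A = 10 / (-5 - 7)
Step 3: A = 10 / (-12)
Step 4: A = -5/6

-5/6


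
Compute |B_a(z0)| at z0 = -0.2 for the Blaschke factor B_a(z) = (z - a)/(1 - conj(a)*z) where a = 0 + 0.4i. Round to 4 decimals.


Step 1: Numerator z0 - a = -0.2 - (0 + 0.4i) = -0.2 - 0.4i
Step 2: Denominator 1 - conj(a)*z0 = 1 - (0 - 0.4i)*(-0.2) = 1 - 0.08i
Step 3: |z0 - a|^2 = (-0.2)^2 + (-0.4)^2 = 0.2; |1 - conj(a)*z0|^2 = 1^2 + (-0.08)^2 = 1.0064
Step 4: |B_a(-0.2)| = sqrt(0.2 / 1.0064) = sqrt(0.198728)
Step 5: = 0.4458

0.4458


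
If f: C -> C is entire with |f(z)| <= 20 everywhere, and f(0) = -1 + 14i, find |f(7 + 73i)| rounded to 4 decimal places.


Step 1: By Liouville's theorem, a bounded entire function is constant.
Step 2: f(z) = f(0) = -1 + 14i for all z.
Step 3: |f(w)| = |-1 + 14i| = sqrt(1 + 196)
Step 4: = 14.0357

14.0357


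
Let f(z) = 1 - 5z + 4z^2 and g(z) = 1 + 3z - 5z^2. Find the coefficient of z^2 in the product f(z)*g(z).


Step 1: z^2 term in f*g comes from: (1)*(-5z^2) + (-5z)*(3z) + (4z^2)*(1)
Step 2: = -5 - 15 + 4
Step 3: = -16

-16


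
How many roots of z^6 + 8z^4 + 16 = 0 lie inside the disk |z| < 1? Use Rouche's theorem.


Step 1: On |z| = 1 the three terms have sizes |z^6| = 1^6 = 1, |8z^4| = 8*1^4 = 8, |16| = 16
Step 2: The dominant term is g(z) = 16; let h(z) = z^6 + 8z^4 so f = g + h
Step 3: On |z| = 1: |g| = 16 and |h| <= 1 + 8 = 9
Step 4: Since 16 > 9, |h| < |g| on |z| = 1, so by Rouche f has the same number of zeros as g inside |z| < 1
Step 5: g(z) = 16 is a nonzero constant with no zeros inside |z| < 1. Answer = 0

0


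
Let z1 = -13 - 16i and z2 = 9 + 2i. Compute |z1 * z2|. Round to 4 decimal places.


Step 1: |z1| = sqrt((-13)^2 + (-16)^2) = sqrt(425)
Step 2: |z2| = sqrt(9^2 + 2^2) = sqrt(85)
Step 3: |z1*z2| = |z1|*|z2| = sqrt(425) * sqrt(85) = sqrt(425 * 85) = sqrt(36125)
Step 4: = 190.0658

190.0658


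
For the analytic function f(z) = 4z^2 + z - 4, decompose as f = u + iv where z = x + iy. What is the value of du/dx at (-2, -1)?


Step 1: f(z) = 4(x+iy)^2 + (x+iy) - 4
Step 2: u = 4(x^2 - y^2) + x - 4
Step 3: u_x = 8x + 1
Step 4: At (-2, -1): u_x = -16 + 1 = -15

-15


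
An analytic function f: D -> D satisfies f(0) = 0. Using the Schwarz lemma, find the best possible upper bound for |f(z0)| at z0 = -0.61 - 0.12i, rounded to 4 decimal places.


Step 1: Schwarz lemma: if f: D -> D is analytic with f(0) = 0, then |f(z)| <= |z| for all z in D, and this is sharp (f(z) = z).
Step 2: |z0|^2 = (-0.61)^2 + (-0.12)^2 = 0.3865
Step 3: |z0| = sqrt(0.3865) = 0.621691
Step 4: Best bound = |z0| = 0.6217

0.6217


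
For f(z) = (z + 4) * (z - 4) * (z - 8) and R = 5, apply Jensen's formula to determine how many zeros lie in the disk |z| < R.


Jensen's formula: (1/2pi)*integral log|f(Re^it)|dt = log|f(0)| + sum_{|a_k|<R} log(R/|a_k|)
Step 1: f(0) = 4 * (-4) * (-8) = 128
Step 2: log|f(0)| = log|-4| + log|4| + log|8| = 4.852
Step 3: Zeros inside |z| < 5: -4, 4
Step 4: Jensen sum = log(5/4) + log(5/4) = 0.4463
Step 5: n(R) = number of terms in the Jensen sum = count of zeros inside |z| < 5 = 2

2


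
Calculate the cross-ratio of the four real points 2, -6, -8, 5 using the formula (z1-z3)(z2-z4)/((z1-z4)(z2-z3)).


Step 1: (z1-z3)(z2-z4) = 10 * (-11) = -110
Step 2: (z1-z4)(z2-z3) = (-3) * 2 = -6
Step 3: Cross-ratio = 110/6 = 55/3

55/3


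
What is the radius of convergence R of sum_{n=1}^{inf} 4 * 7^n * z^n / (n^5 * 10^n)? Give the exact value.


Step 1: General term a_n = 4 * 7^n / (n^5 * 10^n)
Step 2: By the root test, |a_n|^(1/n) = 4^(1/n) * 7 / (n^(5/n) * 10) -> 7/10 as n -> infinity (since 4^(1/n) -> 1 and n^(5/n) -> 1)
Step 3: R = 1/lim|a_n|^(1/n) = 10/7

10/7


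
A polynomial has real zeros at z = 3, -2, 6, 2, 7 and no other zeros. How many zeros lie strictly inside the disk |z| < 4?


Step 1: Check each root:
  z = 3: |3| = 3 < 4
  z = -2: |-2| = 2 < 4
  z = 6: |6| = 6 >= 4
  z = 2: |2| = 2 < 4
  z = 7: |7| = 7 >= 4
Step 2: Count = 3

3


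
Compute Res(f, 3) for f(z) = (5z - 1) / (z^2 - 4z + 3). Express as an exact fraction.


Step 1: Q(z) = z^2 - 4z + 3 = (z - 3)(z - 1)
Step 2: Q'(z) = 2z - 4
Step 3: Q'(3) = 2, P(3) = 14
Step 4: Res = P(3)/Q'(3) = 14/2 = 7

7


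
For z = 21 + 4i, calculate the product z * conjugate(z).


Step 1: conj(z) = 21 - 4i
Step 2: z * conj(z) = 21^2 + 4^2
Step 3: = 441 + 16 = 457

457


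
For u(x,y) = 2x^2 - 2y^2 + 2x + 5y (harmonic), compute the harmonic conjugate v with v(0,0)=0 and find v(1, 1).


Step 1: v_x = -u_y = 4y - 5
Step 2: v_y = u_x = 4x + 2
Step 3: v = 4xy - 5x + 2y + C
Step 4: v(0,0) = 0 => C = 0
Step 5: v(1, 1) = 1

1


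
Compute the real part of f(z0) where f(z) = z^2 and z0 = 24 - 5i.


Step 1: z0 = 24 - 5i
Step 2: z0^2 = 24^2 - (-5)^2 - 240i
Step 3: real part = 576 - 25 = 551

551


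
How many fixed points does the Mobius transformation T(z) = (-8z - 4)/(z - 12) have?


Step 1: Fixed points satisfy T(z) = z
Step 2: z^2 - 4z + 4 = 0
Step 3: Discriminant = (-4)^2 - 4*1*4 = 0
Step 4: Number of fixed points = 1

1


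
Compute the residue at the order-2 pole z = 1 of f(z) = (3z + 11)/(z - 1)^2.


Step 1: Pole of order 2 at z = 1
Step 2: Res = lim d/dz [(z - 1)^2 * f(z)] as z -> 1
Step 3: (z - 1)^2 * f(z) = 3z + 11
Step 4: d/dz[3z + 11] = 3

3


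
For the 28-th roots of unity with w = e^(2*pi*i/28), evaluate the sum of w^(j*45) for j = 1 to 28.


Step 1: The sum sum_{j=1}^{n} w^(k*j) equals n if n | k, else 0.
Step 2: Here n = 28, k = 45
Step 3: Does n divide k? 28 | 45 -> False
Step 4: Sum = 0

0


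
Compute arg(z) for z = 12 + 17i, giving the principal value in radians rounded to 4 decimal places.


Step 1: z = 12 + 17i
Step 2: arg(z) = atan2(17, 12)
Step 3: arg(z) = 0.9561

0.9561


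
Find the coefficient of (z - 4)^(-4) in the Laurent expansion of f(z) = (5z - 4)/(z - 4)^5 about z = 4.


Step 1: Write the numerator in powers of (z - 4): 5z - 4 = 5(z - 4) + (5*4 - 4) = 5(z - 4) + 16
Step 2: Divide by (z - 4)^5: f(z) = 16(z - 4)^(-5) + 5(z - 4)^(-4)
Step 3: This finite sum is the Laurent series of f about z = 4.
Step 4: Coefficient of (z - 4)^(-4) = coefficient of (z - 4) in the re-centred numerator = 5

5


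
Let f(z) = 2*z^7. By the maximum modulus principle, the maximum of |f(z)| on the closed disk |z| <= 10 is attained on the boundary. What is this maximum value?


Step 1: On |z| = 10, |f(z)| = 2 * |z|^7 = 2 * 10^7
Step 2: By maximum modulus principle, maximum is on boundary.
Step 3: Maximum = 2 * 10000000 = 20000000

20000000


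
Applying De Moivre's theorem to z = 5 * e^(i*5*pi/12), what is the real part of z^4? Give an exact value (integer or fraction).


Step 1: By De Moivre's theorem, z^4 = 5^4 * e^(i*4*5*pi/12) = 625 * (cos(5*pi/3) + i*sin(5*pi/3))
Step 2: |z|^4 = 5^4 = 625
Step 3: The angle 5*pi/3 already lies in [0, 2*pi)
Step 4: cos(5*pi/3) = 1/2
Step 5: Re(z^4) = 625 * 1/2 = 625/2

625/2


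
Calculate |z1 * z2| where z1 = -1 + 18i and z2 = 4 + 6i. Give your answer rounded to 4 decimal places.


Step 1: |z1| = sqrt((-1)^2 + 18^2) = sqrt(325)
Step 2: |z2| = sqrt(4^2 + 6^2) = sqrt(52)
Step 3: |z1*z2| = |z1|*|z2| = sqrt(325) * sqrt(52) = sqrt(325 * 52) = sqrt(16900)
Step 4: = 130.0

130.0


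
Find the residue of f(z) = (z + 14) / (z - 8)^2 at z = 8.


Step 1: Pole of order 2 at z = 8
Step 2: Res = lim d/dz [(z - 8)^2 * f(z)] as z -> 8
Step 3: (z - 8)^2 * f(z) = z + 14
Step 4: d/dz[z + 14] = 1

1


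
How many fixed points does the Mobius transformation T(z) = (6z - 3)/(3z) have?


Step 1: Fixed points satisfy T(z) = z
Step 2: 3z^2 - 6z + 3 = 0
Step 3: Discriminant = (-6)^2 - 4*3*3 = 0
Step 4: Number of fixed points = 1

1


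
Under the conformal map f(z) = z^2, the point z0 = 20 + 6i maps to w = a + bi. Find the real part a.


Step 1: z0 = 20 + 6i
Step 2: z0^2 = 20^2 - 6^2 + 240i
Step 3: real part = 400 - 36 = 364

364


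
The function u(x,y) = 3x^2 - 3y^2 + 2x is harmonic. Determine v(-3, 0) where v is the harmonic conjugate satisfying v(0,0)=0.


Step 1: v_x = -u_y = 6y + 0
Step 2: v_y = u_x = 6x + 2
Step 3: v = 6xy + 2y + C
Step 4: v(0,0) = 0 => C = 0
Step 5: v(-3, 0) = 0

0


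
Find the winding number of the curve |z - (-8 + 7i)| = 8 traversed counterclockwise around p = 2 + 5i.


Step 1: Center c = (-8, 7), radius = 8
Step 2: |p - c|^2 = 10^2 + (-2)^2 = 104
Step 3: r^2 = 64
Step 4: |p-c| > r so winding number = 0

0
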